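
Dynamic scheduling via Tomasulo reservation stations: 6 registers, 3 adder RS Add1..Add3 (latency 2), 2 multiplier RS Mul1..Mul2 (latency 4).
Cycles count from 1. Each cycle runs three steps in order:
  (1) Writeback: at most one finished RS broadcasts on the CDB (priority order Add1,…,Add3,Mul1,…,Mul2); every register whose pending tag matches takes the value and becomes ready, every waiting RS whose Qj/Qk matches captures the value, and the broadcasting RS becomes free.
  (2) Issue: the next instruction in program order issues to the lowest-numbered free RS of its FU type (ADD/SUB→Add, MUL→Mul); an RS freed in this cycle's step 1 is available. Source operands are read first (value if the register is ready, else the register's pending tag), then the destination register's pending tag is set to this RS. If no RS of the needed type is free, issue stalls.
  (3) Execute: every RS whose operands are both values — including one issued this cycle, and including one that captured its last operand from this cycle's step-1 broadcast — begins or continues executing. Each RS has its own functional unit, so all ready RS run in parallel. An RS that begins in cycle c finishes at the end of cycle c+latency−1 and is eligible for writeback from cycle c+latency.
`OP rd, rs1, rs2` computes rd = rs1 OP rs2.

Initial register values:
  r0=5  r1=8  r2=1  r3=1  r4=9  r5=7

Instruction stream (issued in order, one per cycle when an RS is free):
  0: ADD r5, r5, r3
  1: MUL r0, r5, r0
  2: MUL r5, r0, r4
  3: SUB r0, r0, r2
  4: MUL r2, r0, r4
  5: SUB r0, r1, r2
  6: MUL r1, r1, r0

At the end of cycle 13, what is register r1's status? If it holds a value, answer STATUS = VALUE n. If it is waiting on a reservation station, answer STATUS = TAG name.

c1: issue ADD r5<-Add1 | r0:5,r1:8,r2:1,r3:1,r4:9,r5:Add1
c2: issue MUL r0<-Mul1 | r0:Mul1,r1:8,r2:1,r3:1,r4:9,r5:Add1
c3: CDB Add1=8; issue MUL r5<-Mul2 | r0:Mul1,r1:8,r2:1,r3:1,r4:9,r5:Mul2
c4: issue SUB r0<-Add1 | r0:Add1,r1:8,r2:1,r3:1,r4:9,r5:Mul2
c5: stall | r0:Add1,r1:8,r2:1,r3:1,r4:9,r5:Mul2
c6: stall | r0:Add1,r1:8,r2:1,r3:1,r4:9,r5:Mul2
c7: CDB Mul1=40; issue MUL r2<-Mul1 | r0:Add1,r1:8,r2:Mul1,r3:1,r4:9,r5:Mul2
c8: issue SUB r0<-Add2 | r0:Add2,r1:8,r2:Mul1,r3:1,r4:9,r5:Mul2
c9: CDB Add1=39; stall | r0:Add2,r1:8,r2:Mul1,r3:1,r4:9,r5:Mul2
c10: stall | r0:Add2,r1:8,r2:Mul1,r3:1,r4:9,r5:Mul2
c11: CDB Mul2=360; issue MUL r1<-Mul2 | r0:Add2,r1:Mul2,r2:Mul1,r3:1,r4:9,r5:360
c12: - | r0:Add2,r1:Mul2,r2:Mul1,r3:1,r4:9,r5:360
c13: CDB Mul1=351 | r0:Add2,r1:Mul2,r2:351,r3:1,r4:9,r5:360

STATUS = TAG Mul2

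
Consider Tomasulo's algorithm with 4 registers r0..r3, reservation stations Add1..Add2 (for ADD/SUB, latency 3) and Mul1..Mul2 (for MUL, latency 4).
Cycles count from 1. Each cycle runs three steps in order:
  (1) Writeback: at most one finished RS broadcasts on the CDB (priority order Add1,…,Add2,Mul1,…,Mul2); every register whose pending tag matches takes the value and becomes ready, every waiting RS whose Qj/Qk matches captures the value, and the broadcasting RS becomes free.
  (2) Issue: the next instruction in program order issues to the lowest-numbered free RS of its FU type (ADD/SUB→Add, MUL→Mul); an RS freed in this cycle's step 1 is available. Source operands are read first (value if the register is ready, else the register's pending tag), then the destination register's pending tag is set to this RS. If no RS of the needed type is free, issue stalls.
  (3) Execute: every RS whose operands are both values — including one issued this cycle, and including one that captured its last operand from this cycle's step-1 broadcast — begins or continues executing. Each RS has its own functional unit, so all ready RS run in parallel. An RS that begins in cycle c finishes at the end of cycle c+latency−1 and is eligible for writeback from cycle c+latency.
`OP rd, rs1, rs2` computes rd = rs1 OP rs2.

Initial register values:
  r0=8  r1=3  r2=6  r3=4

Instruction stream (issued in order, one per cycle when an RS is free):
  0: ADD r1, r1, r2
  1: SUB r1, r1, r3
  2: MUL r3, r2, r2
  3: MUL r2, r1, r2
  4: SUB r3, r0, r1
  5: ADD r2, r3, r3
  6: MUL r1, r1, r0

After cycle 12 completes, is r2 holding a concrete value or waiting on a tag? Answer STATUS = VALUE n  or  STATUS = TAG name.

  c1: issue ADD r1<-Add1  regs: r0:8,r1:Add1,r2:6,r3:4
  c2: issue SUB r1<-Add2  regs: r0:8,r1:Add2,r2:6,r3:4
  c3: issue MUL r3<-Mul1  regs: r0:8,r1:Add2,r2:6,r3:Mul1
  c4: CDB Add1=9; issue MUL r2<-Mul2  regs: r0:8,r1:Add2,r2:Mul2,r3:Mul1
  c5: issue SUB r3<-Add1  regs: r0:8,r1:Add2,r2:Mul2,r3:Add1
  c6: stall  regs: r0:8,r1:Add2,r2:Mul2,r3:Add1
  c7: CDB Add2=5; issue ADD r2<-Add2  regs: r0:8,r1:5,r2:Add2,r3:Add1
  c8: CDB Mul1=36; issue MUL r1<-Mul1  regs: r0:8,r1:Mul1,r2:Add2,r3:Add1
  c9: -  regs: r0:8,r1:Mul1,r2:Add2,r3:Add1
  c10: CDB Add1=3  regs: r0:8,r1:Mul1,r2:Add2,r3:3
  c11: CDB Mul2=30  regs: r0:8,r1:Mul1,r2:Add2,r3:3
  c12: CDB Mul1=40  regs: r0:8,r1:40,r2:Add2,r3:3

STATUS = TAG Add2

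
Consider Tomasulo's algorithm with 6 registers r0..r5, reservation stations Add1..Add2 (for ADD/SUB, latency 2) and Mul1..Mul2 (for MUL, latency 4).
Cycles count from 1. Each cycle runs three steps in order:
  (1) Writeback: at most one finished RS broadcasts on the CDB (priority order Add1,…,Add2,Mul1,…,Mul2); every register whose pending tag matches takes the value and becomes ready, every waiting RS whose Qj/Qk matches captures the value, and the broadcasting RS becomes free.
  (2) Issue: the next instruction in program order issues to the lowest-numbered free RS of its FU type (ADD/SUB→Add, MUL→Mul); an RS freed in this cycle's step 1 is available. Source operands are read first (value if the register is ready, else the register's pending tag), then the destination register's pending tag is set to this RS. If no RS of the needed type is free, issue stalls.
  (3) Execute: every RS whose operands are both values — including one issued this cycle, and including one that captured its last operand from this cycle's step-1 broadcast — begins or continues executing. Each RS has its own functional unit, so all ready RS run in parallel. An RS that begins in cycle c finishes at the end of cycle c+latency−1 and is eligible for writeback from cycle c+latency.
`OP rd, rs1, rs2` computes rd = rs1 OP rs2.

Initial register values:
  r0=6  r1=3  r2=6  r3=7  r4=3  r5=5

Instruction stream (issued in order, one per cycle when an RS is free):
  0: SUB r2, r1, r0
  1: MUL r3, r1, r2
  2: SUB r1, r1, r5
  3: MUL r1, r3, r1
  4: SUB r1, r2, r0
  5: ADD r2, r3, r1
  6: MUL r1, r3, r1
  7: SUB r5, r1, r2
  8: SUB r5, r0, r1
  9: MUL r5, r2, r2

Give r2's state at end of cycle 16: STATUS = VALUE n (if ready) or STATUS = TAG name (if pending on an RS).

STATUS = VALUE -18

c1: issue SUB r2<-Add1 | r0:6,r1:3,r2:Add1,r3:7,r4:3,r5:5
c2: issue MUL r3<-Mul1 | r0:6,r1:3,r2:Add1,r3:Mul1,r4:3,r5:5
c3: CDB Add1=-3; issue SUB r1<-Add1 | r0:6,r1:Add1,r2:-3,r3:Mul1,r4:3,r5:5
c4: issue MUL r1<-Mul2 | r0:6,r1:Mul2,r2:-3,r3:Mul1,r4:3,r5:5
c5: CDB Add1=-2; issue SUB r1<-Add1 | r0:6,r1:Add1,r2:-3,r3:Mul1,r4:3,r5:5
c6: issue ADD r2<-Add2 | r0:6,r1:Add1,r2:Add2,r3:Mul1,r4:3,r5:5
c7: CDB Add1=-9; stall | r0:6,r1:-9,r2:Add2,r3:Mul1,r4:3,r5:5
c8: CDB Mul1=-9; issue MUL r1<-Mul1 | r0:6,r1:Mul1,r2:Add2,r3:-9,r4:3,r5:5
c9: issue SUB r5<-Add1 | r0:6,r1:Mul1,r2:Add2,r3:-9,r4:3,r5:Add1
c10: CDB Add2=-18; issue SUB r5<-Add2 | r0:6,r1:Mul1,r2:-18,r3:-9,r4:3,r5:Add2
c11: stall | r0:6,r1:Mul1,r2:-18,r3:-9,r4:3,r5:Add2
c12: CDB Mul1=81; issue MUL r5<-Mul1 | r0:6,r1:81,r2:-18,r3:-9,r4:3,r5:Mul1
c13: CDB Mul2=18 | r0:6,r1:81,r2:-18,r3:-9,r4:3,r5:Mul1
c14: CDB Add1=99 | r0:6,r1:81,r2:-18,r3:-9,r4:3,r5:Mul1
c15: CDB Add2=-75 | r0:6,r1:81,r2:-18,r3:-9,r4:3,r5:Mul1
c16: CDB Mul1=324 | r0:6,r1:81,r2:-18,r3:-9,r4:3,r5:324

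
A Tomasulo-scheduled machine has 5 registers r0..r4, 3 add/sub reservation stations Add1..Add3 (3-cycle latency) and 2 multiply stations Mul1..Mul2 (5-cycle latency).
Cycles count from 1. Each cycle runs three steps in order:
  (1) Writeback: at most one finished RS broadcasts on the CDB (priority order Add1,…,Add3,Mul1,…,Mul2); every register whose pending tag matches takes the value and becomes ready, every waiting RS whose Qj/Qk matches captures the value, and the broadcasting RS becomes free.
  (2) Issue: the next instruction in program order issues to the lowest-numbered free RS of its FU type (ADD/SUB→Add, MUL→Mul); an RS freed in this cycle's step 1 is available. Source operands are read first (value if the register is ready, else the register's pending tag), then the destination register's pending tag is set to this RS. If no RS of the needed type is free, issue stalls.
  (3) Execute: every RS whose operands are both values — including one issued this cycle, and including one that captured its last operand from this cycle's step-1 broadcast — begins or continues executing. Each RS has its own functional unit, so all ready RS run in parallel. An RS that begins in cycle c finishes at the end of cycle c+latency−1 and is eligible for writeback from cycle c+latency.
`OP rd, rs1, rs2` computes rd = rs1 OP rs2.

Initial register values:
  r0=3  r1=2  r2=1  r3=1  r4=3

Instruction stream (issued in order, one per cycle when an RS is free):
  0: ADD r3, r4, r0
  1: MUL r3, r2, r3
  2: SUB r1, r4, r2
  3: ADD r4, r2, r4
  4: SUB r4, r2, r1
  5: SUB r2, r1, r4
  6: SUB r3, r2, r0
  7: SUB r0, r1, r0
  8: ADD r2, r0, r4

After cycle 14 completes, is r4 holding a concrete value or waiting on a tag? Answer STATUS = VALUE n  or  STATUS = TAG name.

cycle 1: issue ADD r3<-Add1 // r0:3,r1:2,r2:1,r3:Add1,r4:3
cycle 2: issue MUL r3<-Mul1 // r0:3,r1:2,r2:1,r3:Mul1,r4:3
cycle 3: issue SUB r1<-Add2 // r0:3,r1:Add2,r2:1,r3:Mul1,r4:3
cycle 4: CDB Add1=6; issue ADD r4<-Add1 // r0:3,r1:Add2,r2:1,r3:Mul1,r4:Add1
cycle 5: issue SUB r4<-Add3 // r0:3,r1:Add2,r2:1,r3:Mul1,r4:Add3
cycle 6: CDB Add2=2; issue SUB r2<-Add2 // r0:3,r1:2,r2:Add2,r3:Mul1,r4:Add3
cycle 7: CDB Add1=4; issue SUB r3<-Add1 // r0:3,r1:2,r2:Add2,r3:Add1,r4:Add3
cycle 8: stall // r0:3,r1:2,r2:Add2,r3:Add1,r4:Add3
cycle 9: CDB Add3=-1; issue SUB r0<-Add3 // r0:Add3,r1:2,r2:Add2,r3:Add1,r4:-1
cycle 10: CDB Mul1=6; stall // r0:Add3,r1:2,r2:Add2,r3:Add1,r4:-1
cycle 11: stall // r0:Add3,r1:2,r2:Add2,r3:Add1,r4:-1
cycle 12: CDB Add2=3; issue ADD r2<-Add2 // r0:Add3,r1:2,r2:Add2,r3:Add1,r4:-1
cycle 13: CDB Add3=-1 // r0:-1,r1:2,r2:Add2,r3:Add1,r4:-1
cycle 14: - // r0:-1,r1:2,r2:Add2,r3:Add1,r4:-1

STATUS = VALUE -1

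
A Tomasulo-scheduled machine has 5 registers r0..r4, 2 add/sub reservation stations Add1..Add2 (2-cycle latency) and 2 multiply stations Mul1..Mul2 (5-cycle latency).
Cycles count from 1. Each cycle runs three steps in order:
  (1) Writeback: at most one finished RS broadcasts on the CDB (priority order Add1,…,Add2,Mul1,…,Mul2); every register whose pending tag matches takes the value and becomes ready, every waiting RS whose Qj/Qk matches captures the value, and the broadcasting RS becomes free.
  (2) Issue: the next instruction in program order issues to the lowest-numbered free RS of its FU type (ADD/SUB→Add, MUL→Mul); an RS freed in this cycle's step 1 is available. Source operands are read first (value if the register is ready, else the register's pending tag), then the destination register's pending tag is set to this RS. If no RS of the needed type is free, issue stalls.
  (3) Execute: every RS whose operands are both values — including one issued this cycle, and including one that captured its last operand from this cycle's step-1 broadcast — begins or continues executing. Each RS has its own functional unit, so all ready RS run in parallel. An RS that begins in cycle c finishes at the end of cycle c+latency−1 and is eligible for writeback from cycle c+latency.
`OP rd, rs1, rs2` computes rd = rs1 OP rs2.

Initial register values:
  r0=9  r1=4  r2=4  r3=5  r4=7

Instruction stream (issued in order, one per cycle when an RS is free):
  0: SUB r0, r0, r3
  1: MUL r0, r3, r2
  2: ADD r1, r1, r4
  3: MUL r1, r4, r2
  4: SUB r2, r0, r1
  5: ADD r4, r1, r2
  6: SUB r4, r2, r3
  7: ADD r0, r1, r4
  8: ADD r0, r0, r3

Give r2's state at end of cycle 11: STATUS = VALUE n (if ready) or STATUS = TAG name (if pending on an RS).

STATUS = VALUE -8

c1: issue SUB r0<-Add1 | r0:Add1,r1:4,r2:4,r3:5,r4:7
c2: issue MUL r0<-Mul1 | r0:Mul1,r1:4,r2:4,r3:5,r4:7
c3: CDB Add1=4; issue ADD r1<-Add1 | r0:Mul1,r1:Add1,r2:4,r3:5,r4:7
c4: issue MUL r1<-Mul2 | r0:Mul1,r1:Mul2,r2:4,r3:5,r4:7
c5: CDB Add1=11; issue SUB r2<-Add1 | r0:Mul1,r1:Mul2,r2:Add1,r3:5,r4:7
c6: issue ADD r4<-Add2 | r0:Mul1,r1:Mul2,r2:Add1,r3:5,r4:Add2
c7: CDB Mul1=20; stall | r0:20,r1:Mul2,r2:Add1,r3:5,r4:Add2
c8: stall | r0:20,r1:Mul2,r2:Add1,r3:5,r4:Add2
c9: CDB Mul2=28; stall | r0:20,r1:28,r2:Add1,r3:5,r4:Add2
c10: stall | r0:20,r1:28,r2:Add1,r3:5,r4:Add2
c11: CDB Add1=-8; issue SUB r4<-Add1 | r0:20,r1:28,r2:-8,r3:5,r4:Add1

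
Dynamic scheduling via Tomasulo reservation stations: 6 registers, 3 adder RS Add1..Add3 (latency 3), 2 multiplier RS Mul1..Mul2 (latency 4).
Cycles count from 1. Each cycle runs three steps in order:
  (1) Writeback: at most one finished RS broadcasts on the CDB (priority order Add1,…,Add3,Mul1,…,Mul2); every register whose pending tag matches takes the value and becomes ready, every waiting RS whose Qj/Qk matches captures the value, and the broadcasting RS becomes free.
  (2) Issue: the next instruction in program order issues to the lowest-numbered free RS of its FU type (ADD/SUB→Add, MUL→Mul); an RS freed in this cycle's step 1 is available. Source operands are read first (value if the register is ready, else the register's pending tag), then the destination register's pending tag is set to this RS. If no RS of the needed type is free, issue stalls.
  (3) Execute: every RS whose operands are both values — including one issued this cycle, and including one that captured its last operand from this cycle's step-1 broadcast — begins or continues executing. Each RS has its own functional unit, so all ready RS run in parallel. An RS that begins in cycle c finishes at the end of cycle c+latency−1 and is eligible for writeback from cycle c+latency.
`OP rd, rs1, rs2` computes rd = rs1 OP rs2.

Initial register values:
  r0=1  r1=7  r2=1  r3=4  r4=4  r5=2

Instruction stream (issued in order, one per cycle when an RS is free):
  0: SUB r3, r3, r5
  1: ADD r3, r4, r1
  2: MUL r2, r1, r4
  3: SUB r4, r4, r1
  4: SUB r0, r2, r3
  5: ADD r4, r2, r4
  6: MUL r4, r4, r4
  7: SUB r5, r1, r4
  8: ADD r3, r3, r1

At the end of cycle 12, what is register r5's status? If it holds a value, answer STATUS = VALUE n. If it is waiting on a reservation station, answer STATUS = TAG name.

STATUS = TAG Add1

c1: issue SUB r3<-Add1 | r0:1,r1:7,r2:1,r3:Add1,r4:4,r5:2
c2: issue ADD r3<-Add2 | r0:1,r1:7,r2:1,r3:Add2,r4:4,r5:2
c3: issue MUL r2<-Mul1 | r0:1,r1:7,r2:Mul1,r3:Add2,r4:4,r5:2
c4: CDB Add1=2; issue SUB r4<-Add1 | r0:1,r1:7,r2:Mul1,r3:Add2,r4:Add1,r5:2
c5: CDB Add2=11; issue SUB r0<-Add2 | r0:Add2,r1:7,r2:Mul1,r3:11,r4:Add1,r5:2
c6: issue ADD r4<-Add3 | r0:Add2,r1:7,r2:Mul1,r3:11,r4:Add3,r5:2
c7: CDB Add1=-3; issue MUL r4<-Mul2 | r0:Add2,r1:7,r2:Mul1,r3:11,r4:Mul2,r5:2
c8: CDB Mul1=28; issue SUB r5<-Add1 | r0:Add2,r1:7,r2:28,r3:11,r4:Mul2,r5:Add1
c9: stall | r0:Add2,r1:7,r2:28,r3:11,r4:Mul2,r5:Add1
c10: stall | r0:Add2,r1:7,r2:28,r3:11,r4:Mul2,r5:Add1
c11: CDB Add2=17; issue ADD r3<-Add2 | r0:17,r1:7,r2:28,r3:Add2,r4:Mul2,r5:Add1
c12: CDB Add3=25 | r0:17,r1:7,r2:28,r3:Add2,r4:Mul2,r5:Add1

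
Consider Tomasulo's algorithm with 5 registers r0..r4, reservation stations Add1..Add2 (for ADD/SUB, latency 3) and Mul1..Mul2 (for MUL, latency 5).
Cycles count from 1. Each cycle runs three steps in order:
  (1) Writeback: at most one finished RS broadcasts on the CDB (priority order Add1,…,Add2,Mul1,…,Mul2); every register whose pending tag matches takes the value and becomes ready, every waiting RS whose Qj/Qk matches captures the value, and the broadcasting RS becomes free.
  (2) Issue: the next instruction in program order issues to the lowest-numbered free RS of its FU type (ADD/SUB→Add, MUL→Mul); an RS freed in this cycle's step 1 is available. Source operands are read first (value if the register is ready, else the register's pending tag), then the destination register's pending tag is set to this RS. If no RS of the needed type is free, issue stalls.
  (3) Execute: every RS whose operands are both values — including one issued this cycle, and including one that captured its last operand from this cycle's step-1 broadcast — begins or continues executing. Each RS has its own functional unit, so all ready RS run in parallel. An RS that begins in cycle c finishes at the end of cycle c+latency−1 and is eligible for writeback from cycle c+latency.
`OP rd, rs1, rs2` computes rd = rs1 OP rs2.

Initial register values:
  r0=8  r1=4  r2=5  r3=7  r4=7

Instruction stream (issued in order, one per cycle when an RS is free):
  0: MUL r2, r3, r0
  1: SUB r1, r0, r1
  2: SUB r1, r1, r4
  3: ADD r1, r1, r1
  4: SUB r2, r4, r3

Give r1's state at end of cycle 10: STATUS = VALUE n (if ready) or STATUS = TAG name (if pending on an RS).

STATUS = TAG Add1

c1: issue MUL r2<-Mul1 | r0:8,r1:4,r2:Mul1,r3:7,r4:7
c2: issue SUB r1<-Add1 | r0:8,r1:Add1,r2:Mul1,r3:7,r4:7
c3: issue SUB r1<-Add2 | r0:8,r1:Add2,r2:Mul1,r3:7,r4:7
c4: stall | r0:8,r1:Add2,r2:Mul1,r3:7,r4:7
c5: CDB Add1=4; issue ADD r1<-Add1 | r0:8,r1:Add1,r2:Mul1,r3:7,r4:7
c6: CDB Mul1=56; stall | r0:8,r1:Add1,r2:56,r3:7,r4:7
c7: stall | r0:8,r1:Add1,r2:56,r3:7,r4:7
c8: CDB Add2=-3; issue SUB r2<-Add2 | r0:8,r1:Add1,r2:Add2,r3:7,r4:7
c9: - | r0:8,r1:Add1,r2:Add2,r3:7,r4:7
c10: - | r0:8,r1:Add1,r2:Add2,r3:7,r4:7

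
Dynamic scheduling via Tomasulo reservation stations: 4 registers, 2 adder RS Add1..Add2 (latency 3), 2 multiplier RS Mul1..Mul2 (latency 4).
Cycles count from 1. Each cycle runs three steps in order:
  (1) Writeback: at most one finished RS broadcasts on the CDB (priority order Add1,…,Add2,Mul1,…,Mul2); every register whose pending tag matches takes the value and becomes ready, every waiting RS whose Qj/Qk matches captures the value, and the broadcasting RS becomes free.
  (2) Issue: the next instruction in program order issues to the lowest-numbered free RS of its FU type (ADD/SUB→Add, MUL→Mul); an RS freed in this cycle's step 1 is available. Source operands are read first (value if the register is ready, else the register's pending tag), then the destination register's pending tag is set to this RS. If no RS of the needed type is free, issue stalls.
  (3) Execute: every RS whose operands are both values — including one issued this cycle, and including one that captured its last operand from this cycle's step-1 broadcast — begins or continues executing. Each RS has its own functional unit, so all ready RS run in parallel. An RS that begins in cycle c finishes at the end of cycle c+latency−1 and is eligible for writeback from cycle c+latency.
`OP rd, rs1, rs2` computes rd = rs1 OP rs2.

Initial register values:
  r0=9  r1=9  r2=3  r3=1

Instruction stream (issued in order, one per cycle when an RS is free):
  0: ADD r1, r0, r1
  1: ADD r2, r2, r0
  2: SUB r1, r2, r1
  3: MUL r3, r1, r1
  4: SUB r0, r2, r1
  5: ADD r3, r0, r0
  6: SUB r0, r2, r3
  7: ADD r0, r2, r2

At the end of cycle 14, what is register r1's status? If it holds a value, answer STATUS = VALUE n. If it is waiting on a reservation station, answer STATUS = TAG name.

c1: issue ADD r1<-Add1 | r0:9,r1:Add1,r2:3,r3:1
c2: issue ADD r2<-Add2 | r0:9,r1:Add1,r2:Add2,r3:1
c3: stall | r0:9,r1:Add1,r2:Add2,r3:1
c4: CDB Add1=18; issue SUB r1<-Add1 | r0:9,r1:Add1,r2:Add2,r3:1
c5: CDB Add2=12; issue MUL r3<-Mul1 | r0:9,r1:Add1,r2:12,r3:Mul1
c6: issue SUB r0<-Add2 | r0:Add2,r1:Add1,r2:12,r3:Mul1
c7: stall | r0:Add2,r1:Add1,r2:12,r3:Mul1
c8: CDB Add1=-6; issue ADD r3<-Add1 | r0:Add2,r1:-6,r2:12,r3:Add1
c9: stall | r0:Add2,r1:-6,r2:12,r3:Add1
c10: stall | r0:Add2,r1:-6,r2:12,r3:Add1
c11: CDB Add2=18; issue SUB r0<-Add2 | r0:Add2,r1:-6,r2:12,r3:Add1
c12: CDB Mul1=36; stall | r0:Add2,r1:-6,r2:12,r3:Add1
c13: stall | r0:Add2,r1:-6,r2:12,r3:Add1
c14: CDB Add1=36; issue ADD r0<-Add1 | r0:Add1,r1:-6,r2:12,r3:36

STATUS = VALUE -6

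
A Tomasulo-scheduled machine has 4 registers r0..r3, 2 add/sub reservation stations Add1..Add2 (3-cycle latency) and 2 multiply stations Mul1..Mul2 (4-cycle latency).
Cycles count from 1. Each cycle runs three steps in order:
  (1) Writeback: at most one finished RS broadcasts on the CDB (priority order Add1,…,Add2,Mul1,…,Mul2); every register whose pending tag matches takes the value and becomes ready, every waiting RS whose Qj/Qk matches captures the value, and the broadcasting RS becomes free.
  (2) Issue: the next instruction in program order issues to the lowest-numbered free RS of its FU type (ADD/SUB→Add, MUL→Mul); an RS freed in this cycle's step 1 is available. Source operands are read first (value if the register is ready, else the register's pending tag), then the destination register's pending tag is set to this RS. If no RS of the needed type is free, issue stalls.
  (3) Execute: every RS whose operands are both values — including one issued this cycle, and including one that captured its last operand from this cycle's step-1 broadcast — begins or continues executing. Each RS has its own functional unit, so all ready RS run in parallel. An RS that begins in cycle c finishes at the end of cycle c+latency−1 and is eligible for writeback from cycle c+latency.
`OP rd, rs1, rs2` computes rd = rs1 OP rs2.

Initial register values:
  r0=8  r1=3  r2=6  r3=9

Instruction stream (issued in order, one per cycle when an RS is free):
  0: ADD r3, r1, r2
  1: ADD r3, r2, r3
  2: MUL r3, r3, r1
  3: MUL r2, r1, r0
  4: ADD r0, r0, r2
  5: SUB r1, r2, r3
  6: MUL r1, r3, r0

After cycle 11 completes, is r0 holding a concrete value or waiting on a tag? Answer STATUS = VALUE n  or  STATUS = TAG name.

cycle 1: issue ADD r3<-Add1 // r0:8,r1:3,r2:6,r3:Add1
cycle 2: issue ADD r3<-Add2 // r0:8,r1:3,r2:6,r3:Add2
cycle 3: issue MUL r3<-Mul1 // r0:8,r1:3,r2:6,r3:Mul1
cycle 4: CDB Add1=9; issue MUL r2<-Mul2 // r0:8,r1:3,r2:Mul2,r3:Mul1
cycle 5: issue ADD r0<-Add1 // r0:Add1,r1:3,r2:Mul2,r3:Mul1
cycle 6: stall // r0:Add1,r1:3,r2:Mul2,r3:Mul1
cycle 7: CDB Add2=15; issue SUB r1<-Add2 // r0:Add1,r1:Add2,r2:Mul2,r3:Mul1
cycle 8: CDB Mul2=24; issue MUL r1<-Mul2 // r0:Add1,r1:Mul2,r2:24,r3:Mul1
cycle 9: - // r0:Add1,r1:Mul2,r2:24,r3:Mul1
cycle 10: - // r0:Add1,r1:Mul2,r2:24,r3:Mul1
cycle 11: CDB Add1=32 // r0:32,r1:Mul2,r2:24,r3:Mul1

STATUS = VALUE 32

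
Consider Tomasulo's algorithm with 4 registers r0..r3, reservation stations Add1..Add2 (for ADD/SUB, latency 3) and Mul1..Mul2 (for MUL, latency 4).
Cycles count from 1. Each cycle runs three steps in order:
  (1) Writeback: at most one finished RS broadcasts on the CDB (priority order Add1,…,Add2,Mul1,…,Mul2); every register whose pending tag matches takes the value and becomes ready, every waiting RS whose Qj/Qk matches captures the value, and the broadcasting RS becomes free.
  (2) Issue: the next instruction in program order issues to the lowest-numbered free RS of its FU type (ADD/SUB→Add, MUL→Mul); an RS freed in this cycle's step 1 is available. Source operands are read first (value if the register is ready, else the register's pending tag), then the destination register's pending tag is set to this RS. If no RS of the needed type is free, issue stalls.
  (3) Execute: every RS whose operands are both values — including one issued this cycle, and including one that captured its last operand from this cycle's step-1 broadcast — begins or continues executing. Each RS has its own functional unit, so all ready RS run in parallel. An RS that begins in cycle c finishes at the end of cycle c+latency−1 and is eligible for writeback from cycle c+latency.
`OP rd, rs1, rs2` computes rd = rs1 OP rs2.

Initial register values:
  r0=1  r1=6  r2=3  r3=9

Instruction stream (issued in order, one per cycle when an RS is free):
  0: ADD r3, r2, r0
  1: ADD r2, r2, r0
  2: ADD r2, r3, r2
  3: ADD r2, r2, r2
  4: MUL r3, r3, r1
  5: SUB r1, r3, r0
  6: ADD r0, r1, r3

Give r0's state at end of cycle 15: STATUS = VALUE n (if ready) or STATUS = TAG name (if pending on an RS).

STATUS = TAG Add2

cycle 1: issue ADD r3<-Add1 // r0:1,r1:6,r2:3,r3:Add1
cycle 2: issue ADD r2<-Add2 // r0:1,r1:6,r2:Add2,r3:Add1
cycle 3: stall // r0:1,r1:6,r2:Add2,r3:Add1
cycle 4: CDB Add1=4; issue ADD r2<-Add1 // r0:1,r1:6,r2:Add1,r3:4
cycle 5: CDB Add2=4; issue ADD r2<-Add2 // r0:1,r1:6,r2:Add2,r3:4
cycle 6: issue MUL r3<-Mul1 // r0:1,r1:6,r2:Add2,r3:Mul1
cycle 7: stall // r0:1,r1:6,r2:Add2,r3:Mul1
cycle 8: CDB Add1=8; issue SUB r1<-Add1 // r0:1,r1:Add1,r2:Add2,r3:Mul1
cycle 9: stall // r0:1,r1:Add1,r2:Add2,r3:Mul1
cycle 10: CDB Mul1=24; stall // r0:1,r1:Add1,r2:Add2,r3:24
cycle 11: CDB Add2=16; issue ADD r0<-Add2 // r0:Add2,r1:Add1,r2:16,r3:24
cycle 12: - // r0:Add2,r1:Add1,r2:16,r3:24
cycle 13: CDB Add1=23 // r0:Add2,r1:23,r2:16,r3:24
cycle 14: - // r0:Add2,r1:23,r2:16,r3:24
cycle 15: - // r0:Add2,r1:23,r2:16,r3:24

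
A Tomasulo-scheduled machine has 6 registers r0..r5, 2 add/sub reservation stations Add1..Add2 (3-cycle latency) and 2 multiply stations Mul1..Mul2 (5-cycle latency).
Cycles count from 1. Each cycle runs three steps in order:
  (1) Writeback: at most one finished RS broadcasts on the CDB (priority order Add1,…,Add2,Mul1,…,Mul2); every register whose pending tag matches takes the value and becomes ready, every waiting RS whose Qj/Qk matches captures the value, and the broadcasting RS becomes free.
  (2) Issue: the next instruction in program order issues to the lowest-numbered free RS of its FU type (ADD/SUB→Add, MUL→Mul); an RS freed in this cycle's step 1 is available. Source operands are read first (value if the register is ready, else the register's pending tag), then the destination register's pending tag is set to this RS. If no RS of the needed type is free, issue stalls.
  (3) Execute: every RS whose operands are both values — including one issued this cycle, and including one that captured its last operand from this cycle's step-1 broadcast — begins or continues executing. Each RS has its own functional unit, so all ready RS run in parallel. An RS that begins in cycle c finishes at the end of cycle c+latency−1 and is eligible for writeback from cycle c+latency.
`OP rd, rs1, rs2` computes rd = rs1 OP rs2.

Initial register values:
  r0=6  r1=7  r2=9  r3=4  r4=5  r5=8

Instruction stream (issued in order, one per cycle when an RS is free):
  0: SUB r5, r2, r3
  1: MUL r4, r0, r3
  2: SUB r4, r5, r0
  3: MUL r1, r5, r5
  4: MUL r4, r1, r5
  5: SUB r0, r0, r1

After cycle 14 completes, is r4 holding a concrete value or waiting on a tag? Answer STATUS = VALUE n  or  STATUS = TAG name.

STATUS = VALUE 125

  c1: issue SUB r5<-Add1  regs: r0:6,r1:7,r2:9,r3:4,r4:5,r5:Add1
  c2: issue MUL r4<-Mul1  regs: r0:6,r1:7,r2:9,r3:4,r4:Mul1,r5:Add1
  c3: issue SUB r4<-Add2  regs: r0:6,r1:7,r2:9,r3:4,r4:Add2,r5:Add1
  c4: CDB Add1=5; issue MUL r1<-Mul2  regs: r0:6,r1:Mul2,r2:9,r3:4,r4:Add2,r5:5
  c5: stall  regs: r0:6,r1:Mul2,r2:9,r3:4,r4:Add2,r5:5
  c6: stall  regs: r0:6,r1:Mul2,r2:9,r3:4,r4:Add2,r5:5
  c7: CDB Add2=-1; stall  regs: r0:6,r1:Mul2,r2:9,r3:4,r4:-1,r5:5
  c8: CDB Mul1=24; issue MUL r4<-Mul1  regs: r0:6,r1:Mul2,r2:9,r3:4,r4:Mul1,r5:5
  c9: CDB Mul2=25; issue SUB r0<-Add1  regs: r0:Add1,r1:25,r2:9,r3:4,r4:Mul1,r5:5
  c10: -  regs: r0:Add1,r1:25,r2:9,r3:4,r4:Mul1,r5:5
  c11: -  regs: r0:Add1,r1:25,r2:9,r3:4,r4:Mul1,r5:5
  c12: CDB Add1=-19  regs: r0:-19,r1:25,r2:9,r3:4,r4:Mul1,r5:5
  c13: -  regs: r0:-19,r1:25,r2:9,r3:4,r4:Mul1,r5:5
  c14: CDB Mul1=125  regs: r0:-19,r1:25,r2:9,r3:4,r4:125,r5:5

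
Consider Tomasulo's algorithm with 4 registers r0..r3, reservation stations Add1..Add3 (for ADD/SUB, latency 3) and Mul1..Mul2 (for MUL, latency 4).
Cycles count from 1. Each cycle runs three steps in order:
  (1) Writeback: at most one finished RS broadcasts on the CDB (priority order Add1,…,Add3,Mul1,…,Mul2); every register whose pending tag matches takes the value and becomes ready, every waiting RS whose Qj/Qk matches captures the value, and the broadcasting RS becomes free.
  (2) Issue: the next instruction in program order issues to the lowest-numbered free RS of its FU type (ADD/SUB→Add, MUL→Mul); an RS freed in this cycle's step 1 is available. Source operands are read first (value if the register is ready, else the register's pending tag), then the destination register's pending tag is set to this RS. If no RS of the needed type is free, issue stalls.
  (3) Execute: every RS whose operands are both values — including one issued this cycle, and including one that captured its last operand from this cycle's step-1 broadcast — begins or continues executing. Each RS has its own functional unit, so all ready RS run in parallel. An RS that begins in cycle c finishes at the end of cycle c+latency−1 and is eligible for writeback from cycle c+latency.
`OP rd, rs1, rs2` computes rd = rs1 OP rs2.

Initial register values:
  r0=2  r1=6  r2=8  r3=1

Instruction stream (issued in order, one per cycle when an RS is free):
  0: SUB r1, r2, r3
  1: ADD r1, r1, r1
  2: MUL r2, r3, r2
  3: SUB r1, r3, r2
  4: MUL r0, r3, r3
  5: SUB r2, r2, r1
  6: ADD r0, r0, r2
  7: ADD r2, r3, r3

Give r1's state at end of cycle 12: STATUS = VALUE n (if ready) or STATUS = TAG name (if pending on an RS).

STATUS = VALUE -7

cycle 1: issue SUB r1<-Add1 // r0:2,r1:Add1,r2:8,r3:1
cycle 2: issue ADD r1<-Add2 // r0:2,r1:Add2,r2:8,r3:1
cycle 3: issue MUL r2<-Mul1 // r0:2,r1:Add2,r2:Mul1,r3:1
cycle 4: CDB Add1=7; issue SUB r1<-Add1 // r0:2,r1:Add1,r2:Mul1,r3:1
cycle 5: issue MUL r0<-Mul2 // r0:Mul2,r1:Add1,r2:Mul1,r3:1
cycle 6: issue SUB r2<-Add3 // r0:Mul2,r1:Add1,r2:Add3,r3:1
cycle 7: CDB Add2=14; issue ADD r0<-Add2 // r0:Add2,r1:Add1,r2:Add3,r3:1
cycle 8: CDB Mul1=8; stall // r0:Add2,r1:Add1,r2:Add3,r3:1
cycle 9: CDB Mul2=1; stall // r0:Add2,r1:Add1,r2:Add3,r3:1
cycle 10: stall // r0:Add2,r1:Add1,r2:Add3,r3:1
cycle 11: CDB Add1=-7; issue ADD r2<-Add1 // r0:Add2,r1:-7,r2:Add1,r3:1
cycle 12: - // r0:Add2,r1:-7,r2:Add1,r3:1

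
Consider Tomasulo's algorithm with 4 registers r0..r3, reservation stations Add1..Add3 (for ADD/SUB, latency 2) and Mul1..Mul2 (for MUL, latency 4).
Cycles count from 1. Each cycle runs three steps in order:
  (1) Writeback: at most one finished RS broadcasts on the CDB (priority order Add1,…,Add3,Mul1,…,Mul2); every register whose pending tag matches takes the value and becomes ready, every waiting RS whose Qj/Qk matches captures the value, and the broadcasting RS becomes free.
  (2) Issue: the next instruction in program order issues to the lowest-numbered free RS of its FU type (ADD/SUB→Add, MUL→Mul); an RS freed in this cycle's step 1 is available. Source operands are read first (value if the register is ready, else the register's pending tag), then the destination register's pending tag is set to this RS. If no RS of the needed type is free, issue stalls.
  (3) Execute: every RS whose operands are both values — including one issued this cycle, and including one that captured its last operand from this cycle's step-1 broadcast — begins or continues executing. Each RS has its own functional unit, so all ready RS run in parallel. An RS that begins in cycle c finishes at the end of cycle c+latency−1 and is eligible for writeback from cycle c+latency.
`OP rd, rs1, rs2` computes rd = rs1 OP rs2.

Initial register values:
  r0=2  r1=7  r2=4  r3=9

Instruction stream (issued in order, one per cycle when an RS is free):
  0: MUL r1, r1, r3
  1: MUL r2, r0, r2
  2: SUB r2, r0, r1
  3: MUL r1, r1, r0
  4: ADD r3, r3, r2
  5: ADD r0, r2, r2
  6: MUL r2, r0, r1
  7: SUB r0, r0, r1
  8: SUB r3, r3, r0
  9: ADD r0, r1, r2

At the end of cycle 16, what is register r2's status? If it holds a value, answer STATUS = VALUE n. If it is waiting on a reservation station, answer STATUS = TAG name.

c1: issue MUL r1<-Mul1 | r0:2,r1:Mul1,r2:4,r3:9
c2: issue MUL r2<-Mul2 | r0:2,r1:Mul1,r2:Mul2,r3:9
c3: issue SUB r2<-Add1 | r0:2,r1:Mul1,r2:Add1,r3:9
c4: stall | r0:2,r1:Mul1,r2:Add1,r3:9
c5: CDB Mul1=63; issue MUL r1<-Mul1 | r0:2,r1:Mul1,r2:Add1,r3:9
c6: CDB Mul2=8; issue ADD r3<-Add2 | r0:2,r1:Mul1,r2:Add1,r3:Add2
c7: CDB Add1=-61; issue ADD r0<-Add1 | r0:Add1,r1:Mul1,r2:-61,r3:Add2
c8: issue MUL r2<-Mul2 | r0:Add1,r1:Mul1,r2:Mul2,r3:Add2
c9: CDB Add1=-122; issue SUB r0<-Add1 | r0:Add1,r1:Mul1,r2:Mul2,r3:Add2
c10: CDB Add2=-52; issue SUB r3<-Add2 | r0:Add1,r1:Mul1,r2:Mul2,r3:Add2
c11: CDB Mul1=126; issue ADD r0<-Add3 | r0:Add3,r1:126,r2:Mul2,r3:Add2
c12: - | r0:Add3,r1:126,r2:Mul2,r3:Add2
c13: CDB Add1=-248 | r0:Add3,r1:126,r2:Mul2,r3:Add2
c14: - | r0:Add3,r1:126,r2:Mul2,r3:Add2
c15: CDB Add2=196 | r0:Add3,r1:126,r2:Mul2,r3:196
c16: CDB Mul2=-15372 | r0:Add3,r1:126,r2:-15372,r3:196

STATUS = VALUE -15372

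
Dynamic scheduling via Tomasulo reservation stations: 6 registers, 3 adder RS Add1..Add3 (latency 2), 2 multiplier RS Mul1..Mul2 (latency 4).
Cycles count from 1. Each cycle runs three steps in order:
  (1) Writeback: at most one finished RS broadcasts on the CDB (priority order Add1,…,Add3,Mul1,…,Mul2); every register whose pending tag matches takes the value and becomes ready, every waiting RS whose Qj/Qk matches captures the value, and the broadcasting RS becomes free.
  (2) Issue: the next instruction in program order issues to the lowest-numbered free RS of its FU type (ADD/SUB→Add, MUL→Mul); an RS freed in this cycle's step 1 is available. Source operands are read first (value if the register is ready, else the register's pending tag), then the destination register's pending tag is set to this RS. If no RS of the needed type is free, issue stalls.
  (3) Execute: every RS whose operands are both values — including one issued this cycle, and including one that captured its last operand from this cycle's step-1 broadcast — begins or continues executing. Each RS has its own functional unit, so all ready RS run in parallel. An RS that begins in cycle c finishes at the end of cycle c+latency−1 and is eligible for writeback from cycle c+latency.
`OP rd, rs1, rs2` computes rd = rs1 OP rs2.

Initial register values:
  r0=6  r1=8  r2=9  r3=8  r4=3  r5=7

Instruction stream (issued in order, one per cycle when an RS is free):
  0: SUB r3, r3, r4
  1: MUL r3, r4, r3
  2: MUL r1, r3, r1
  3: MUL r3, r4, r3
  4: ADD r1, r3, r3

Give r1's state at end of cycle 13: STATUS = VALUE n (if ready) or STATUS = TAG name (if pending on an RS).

c1: issue SUB r3<-Add1 | r0:6,r1:8,r2:9,r3:Add1,r4:3,r5:7
c2: issue MUL r3<-Mul1 | r0:6,r1:8,r2:9,r3:Mul1,r4:3,r5:7
c3: CDB Add1=5; issue MUL r1<-Mul2 | r0:6,r1:Mul2,r2:9,r3:Mul1,r4:3,r5:7
c4: stall | r0:6,r1:Mul2,r2:9,r3:Mul1,r4:3,r5:7
c5: stall | r0:6,r1:Mul2,r2:9,r3:Mul1,r4:3,r5:7
c6: stall | r0:6,r1:Mul2,r2:9,r3:Mul1,r4:3,r5:7
c7: CDB Mul1=15; issue MUL r3<-Mul1 | r0:6,r1:Mul2,r2:9,r3:Mul1,r4:3,r5:7
c8: issue ADD r1<-Add1 | r0:6,r1:Add1,r2:9,r3:Mul1,r4:3,r5:7
c9: - | r0:6,r1:Add1,r2:9,r3:Mul1,r4:3,r5:7
c10: - | r0:6,r1:Add1,r2:9,r3:Mul1,r4:3,r5:7
c11: CDB Mul1=45 | r0:6,r1:Add1,r2:9,r3:45,r4:3,r5:7
c12: CDB Mul2=120 | r0:6,r1:Add1,r2:9,r3:45,r4:3,r5:7
c13: CDB Add1=90 | r0:6,r1:90,r2:9,r3:45,r4:3,r5:7

STATUS = VALUE 90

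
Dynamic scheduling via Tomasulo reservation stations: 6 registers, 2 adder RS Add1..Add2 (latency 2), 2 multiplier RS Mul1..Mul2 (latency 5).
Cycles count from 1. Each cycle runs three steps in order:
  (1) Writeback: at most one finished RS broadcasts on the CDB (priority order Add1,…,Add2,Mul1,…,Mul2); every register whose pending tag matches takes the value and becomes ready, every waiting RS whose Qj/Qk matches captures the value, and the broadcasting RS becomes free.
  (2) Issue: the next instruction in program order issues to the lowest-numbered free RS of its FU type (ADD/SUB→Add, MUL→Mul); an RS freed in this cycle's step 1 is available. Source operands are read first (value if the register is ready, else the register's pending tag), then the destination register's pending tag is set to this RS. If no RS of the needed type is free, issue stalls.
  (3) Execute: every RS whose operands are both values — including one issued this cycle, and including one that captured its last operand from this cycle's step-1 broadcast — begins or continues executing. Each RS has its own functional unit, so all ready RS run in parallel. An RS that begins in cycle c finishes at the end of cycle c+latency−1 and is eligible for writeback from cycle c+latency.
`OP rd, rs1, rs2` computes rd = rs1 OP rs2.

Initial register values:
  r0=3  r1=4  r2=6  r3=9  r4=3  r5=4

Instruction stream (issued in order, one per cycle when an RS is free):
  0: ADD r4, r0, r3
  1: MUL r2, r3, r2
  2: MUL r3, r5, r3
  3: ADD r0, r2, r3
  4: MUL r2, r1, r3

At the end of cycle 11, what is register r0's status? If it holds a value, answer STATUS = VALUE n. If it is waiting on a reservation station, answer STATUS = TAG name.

STATUS = VALUE 90

cycle 1: issue ADD r4<-Add1 // r0:3,r1:4,r2:6,r3:9,r4:Add1,r5:4
cycle 2: issue MUL r2<-Mul1 // r0:3,r1:4,r2:Mul1,r3:9,r4:Add1,r5:4
cycle 3: CDB Add1=12; issue MUL r3<-Mul2 // r0:3,r1:4,r2:Mul1,r3:Mul2,r4:12,r5:4
cycle 4: issue ADD r0<-Add1 // r0:Add1,r1:4,r2:Mul1,r3:Mul2,r4:12,r5:4
cycle 5: stall // r0:Add1,r1:4,r2:Mul1,r3:Mul2,r4:12,r5:4
cycle 6: stall // r0:Add1,r1:4,r2:Mul1,r3:Mul2,r4:12,r5:4
cycle 7: CDB Mul1=54; issue MUL r2<-Mul1 // r0:Add1,r1:4,r2:Mul1,r3:Mul2,r4:12,r5:4
cycle 8: CDB Mul2=36 // r0:Add1,r1:4,r2:Mul1,r3:36,r4:12,r5:4
cycle 9: - // r0:Add1,r1:4,r2:Mul1,r3:36,r4:12,r5:4
cycle 10: CDB Add1=90 // r0:90,r1:4,r2:Mul1,r3:36,r4:12,r5:4
cycle 11: - // r0:90,r1:4,r2:Mul1,r3:36,r4:12,r5:4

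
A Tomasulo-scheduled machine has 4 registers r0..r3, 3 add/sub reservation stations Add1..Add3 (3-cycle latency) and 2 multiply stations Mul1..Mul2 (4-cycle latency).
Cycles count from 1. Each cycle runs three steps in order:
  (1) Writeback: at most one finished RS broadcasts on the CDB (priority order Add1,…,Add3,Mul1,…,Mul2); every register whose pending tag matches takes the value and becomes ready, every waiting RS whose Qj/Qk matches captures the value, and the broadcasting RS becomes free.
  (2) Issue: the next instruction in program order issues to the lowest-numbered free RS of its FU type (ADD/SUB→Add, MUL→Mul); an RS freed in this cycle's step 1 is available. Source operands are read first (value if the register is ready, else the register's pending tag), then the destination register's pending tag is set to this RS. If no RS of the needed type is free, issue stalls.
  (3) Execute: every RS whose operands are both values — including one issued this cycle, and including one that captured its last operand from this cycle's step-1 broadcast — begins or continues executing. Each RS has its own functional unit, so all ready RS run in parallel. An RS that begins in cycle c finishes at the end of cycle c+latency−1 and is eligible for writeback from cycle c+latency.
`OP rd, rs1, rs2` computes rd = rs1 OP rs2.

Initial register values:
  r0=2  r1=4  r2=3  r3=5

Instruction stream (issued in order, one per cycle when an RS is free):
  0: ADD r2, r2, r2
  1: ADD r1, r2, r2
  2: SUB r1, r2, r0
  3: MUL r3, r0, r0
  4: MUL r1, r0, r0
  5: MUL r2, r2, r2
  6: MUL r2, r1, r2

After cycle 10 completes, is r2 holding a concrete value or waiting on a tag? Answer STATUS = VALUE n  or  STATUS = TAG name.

cycle 1: issue ADD r2<-Add1 // r0:2,r1:4,r2:Add1,r3:5
cycle 2: issue ADD r1<-Add2 // r0:2,r1:Add2,r2:Add1,r3:5
cycle 3: issue SUB r1<-Add3 // r0:2,r1:Add3,r2:Add1,r3:5
cycle 4: CDB Add1=6; issue MUL r3<-Mul1 // r0:2,r1:Add3,r2:6,r3:Mul1
cycle 5: issue MUL r1<-Mul2 // r0:2,r1:Mul2,r2:6,r3:Mul1
cycle 6: stall // r0:2,r1:Mul2,r2:6,r3:Mul1
cycle 7: CDB Add2=12; stall // r0:2,r1:Mul2,r2:6,r3:Mul1
cycle 8: CDB Add3=4; stall // r0:2,r1:Mul2,r2:6,r3:Mul1
cycle 9: CDB Mul1=4; issue MUL r2<-Mul1 // r0:2,r1:Mul2,r2:Mul1,r3:4
cycle 10: CDB Mul2=4; issue MUL r2<-Mul2 // r0:2,r1:4,r2:Mul2,r3:4

STATUS = TAG Mul2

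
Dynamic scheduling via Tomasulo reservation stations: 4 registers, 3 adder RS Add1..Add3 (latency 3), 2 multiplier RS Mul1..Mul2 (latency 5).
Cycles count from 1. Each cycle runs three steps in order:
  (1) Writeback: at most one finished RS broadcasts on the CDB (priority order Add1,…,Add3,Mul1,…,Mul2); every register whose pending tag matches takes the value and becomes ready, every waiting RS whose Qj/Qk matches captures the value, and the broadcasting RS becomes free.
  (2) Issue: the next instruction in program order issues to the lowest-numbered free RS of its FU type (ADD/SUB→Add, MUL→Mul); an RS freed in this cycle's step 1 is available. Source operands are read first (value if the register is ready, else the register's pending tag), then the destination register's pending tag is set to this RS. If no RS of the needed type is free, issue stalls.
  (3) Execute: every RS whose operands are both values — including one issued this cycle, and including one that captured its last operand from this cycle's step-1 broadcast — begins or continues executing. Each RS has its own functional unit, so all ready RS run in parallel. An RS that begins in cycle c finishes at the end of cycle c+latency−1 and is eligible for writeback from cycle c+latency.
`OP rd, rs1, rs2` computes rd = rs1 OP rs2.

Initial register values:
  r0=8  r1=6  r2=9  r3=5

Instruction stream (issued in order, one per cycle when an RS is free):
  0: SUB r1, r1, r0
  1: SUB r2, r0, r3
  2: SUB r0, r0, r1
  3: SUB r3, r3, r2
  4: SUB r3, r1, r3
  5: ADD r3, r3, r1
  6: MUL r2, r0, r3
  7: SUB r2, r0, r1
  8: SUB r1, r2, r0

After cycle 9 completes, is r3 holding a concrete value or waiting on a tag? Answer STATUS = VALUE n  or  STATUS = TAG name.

cycle 1: issue SUB r1<-Add1 // r0:8,r1:Add1,r2:9,r3:5
cycle 2: issue SUB r2<-Add2 // r0:8,r1:Add1,r2:Add2,r3:5
cycle 3: issue SUB r0<-Add3 // r0:Add3,r1:Add1,r2:Add2,r3:5
cycle 4: CDB Add1=-2; issue SUB r3<-Add1 // r0:Add3,r1:-2,r2:Add2,r3:Add1
cycle 5: CDB Add2=3; issue SUB r3<-Add2 // r0:Add3,r1:-2,r2:3,r3:Add2
cycle 6: stall // r0:Add3,r1:-2,r2:3,r3:Add2
cycle 7: CDB Add3=10; issue ADD r3<-Add3 // r0:10,r1:-2,r2:3,r3:Add3
cycle 8: CDB Add1=2; issue MUL r2<-Mul1 // r0:10,r1:-2,r2:Mul1,r3:Add3
cycle 9: issue SUB r2<-Add1 // r0:10,r1:-2,r2:Add1,r3:Add3

STATUS = TAG Add3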